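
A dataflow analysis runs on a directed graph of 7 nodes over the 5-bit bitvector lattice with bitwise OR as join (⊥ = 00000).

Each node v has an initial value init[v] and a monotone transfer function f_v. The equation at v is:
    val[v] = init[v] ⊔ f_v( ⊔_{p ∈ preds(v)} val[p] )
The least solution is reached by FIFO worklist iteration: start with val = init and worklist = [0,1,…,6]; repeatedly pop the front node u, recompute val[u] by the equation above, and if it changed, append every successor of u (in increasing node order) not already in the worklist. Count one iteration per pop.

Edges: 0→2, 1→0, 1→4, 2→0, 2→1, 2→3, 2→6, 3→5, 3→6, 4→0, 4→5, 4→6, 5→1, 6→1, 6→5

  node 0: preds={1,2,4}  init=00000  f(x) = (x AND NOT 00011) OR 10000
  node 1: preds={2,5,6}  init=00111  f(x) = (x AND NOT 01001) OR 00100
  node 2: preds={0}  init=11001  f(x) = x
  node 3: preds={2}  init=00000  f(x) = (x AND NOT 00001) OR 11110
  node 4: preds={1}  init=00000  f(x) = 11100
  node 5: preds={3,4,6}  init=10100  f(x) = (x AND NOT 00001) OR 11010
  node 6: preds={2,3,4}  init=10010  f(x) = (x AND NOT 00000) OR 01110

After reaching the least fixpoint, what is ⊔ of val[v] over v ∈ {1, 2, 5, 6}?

Trace (10 dequeues):
  [1] u=0 | in 11111 | out 11100 | prev 00000 | push {}
  [2] u=1 | in 11111 | out 10111 | prev 00111 | push {0}
  [3] u=2 | in 11100 | out 11101 | prev 11001 | push {1}
  [4] u=3 | in 11101 | out 11110 | prev 00000 | push {}
  [5] u=4 | in 10111 | out 11100 | prev 00000 | push {}
  [6] u=5 | in 11110 | out 11110 | prev 10100 | push {}
  [7] u=6 | in 11111 | out 11111 | prev 10010 | push {5}
  [8] u=0 | in 11111 | out 11100 | ==
  [9] u=1 | in 11111 | out 10111 | ==
  [10] u=5 | in 11111 | out 11110 | ==

Converged values:
  [0] 11100
  [1] 10111
  [2] 11101
  [3] 11110
  [4] 11100
  [5] 11110
  [6] 11111

11111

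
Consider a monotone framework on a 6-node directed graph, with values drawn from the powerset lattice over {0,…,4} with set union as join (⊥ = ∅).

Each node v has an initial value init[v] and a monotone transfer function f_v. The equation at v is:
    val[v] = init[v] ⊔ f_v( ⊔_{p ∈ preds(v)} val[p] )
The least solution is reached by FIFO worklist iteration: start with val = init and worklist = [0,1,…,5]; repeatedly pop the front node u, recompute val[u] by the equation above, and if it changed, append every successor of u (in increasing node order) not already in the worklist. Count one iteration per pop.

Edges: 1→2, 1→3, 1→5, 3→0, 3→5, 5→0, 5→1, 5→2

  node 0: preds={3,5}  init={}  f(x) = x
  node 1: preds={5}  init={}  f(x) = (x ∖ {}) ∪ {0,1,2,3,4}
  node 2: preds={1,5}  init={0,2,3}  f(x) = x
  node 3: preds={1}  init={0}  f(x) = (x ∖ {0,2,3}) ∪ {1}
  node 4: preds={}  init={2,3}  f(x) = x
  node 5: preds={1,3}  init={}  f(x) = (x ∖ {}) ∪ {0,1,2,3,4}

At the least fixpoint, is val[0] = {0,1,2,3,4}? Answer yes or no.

yes

Trace (9 dequeues):
  [1] u=0 | in {0} | out {0} | prev {} | push {}
  [2] u=1 | in {} | out {0,1,2,3,4} | prev {} | push {}
  [3] u=2 | in {0,1,2,3,4} | out {0,1,2,3,4} | prev {0,2,3} | push {}
  [4] u=3 | in {0,1,2,3,4} | out {0,1,4} | prev {0} | push {0}
  [5] u=4 | in {} | out {2,3} | ==
  [6] u=5 | in {0,1,2,3,4} | out {0,1,2,3,4} | prev {} | push {1,2}
  [7] u=0 | in {0,1,2,3,4} | out {0,1,2,3,4} | prev {0} | push {}
  [8] u=1 | in {0,1,2,3,4} | out {0,1,2,3,4} | ==
  [9] u=2 | in {0,1,2,3,4} | out {0,1,2,3,4} | ==

Converged values:
  [0] {0,1,2,3,4}
  [1] {0,1,2,3,4}
  [2] {0,1,2,3,4}
  [3] {0,1,4}
  [4] {2,3}
  [5] {0,1,2,3,4}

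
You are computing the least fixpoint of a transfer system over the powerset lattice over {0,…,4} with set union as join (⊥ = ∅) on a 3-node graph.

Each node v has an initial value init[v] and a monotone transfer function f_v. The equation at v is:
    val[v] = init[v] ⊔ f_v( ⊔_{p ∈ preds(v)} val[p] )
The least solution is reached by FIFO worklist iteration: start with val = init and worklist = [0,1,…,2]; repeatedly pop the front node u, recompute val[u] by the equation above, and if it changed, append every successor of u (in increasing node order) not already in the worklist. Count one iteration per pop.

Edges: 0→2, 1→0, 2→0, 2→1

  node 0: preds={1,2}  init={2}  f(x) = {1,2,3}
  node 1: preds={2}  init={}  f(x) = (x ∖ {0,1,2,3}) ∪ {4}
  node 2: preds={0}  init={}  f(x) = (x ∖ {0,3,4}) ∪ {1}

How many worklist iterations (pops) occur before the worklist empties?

Trace (5 dequeues):
  [1] u=0 | in {} | out {1,2,3} | prev {2} | push {}
  [2] u=1 | in {} | out {4} | prev {} | push {0}
  [3] u=2 | in {1,2,3} | out {1,2} | prev {} | push {1}
  [4] u=0 | in {1,2,4} | out {1,2,3} | ==
  [5] u=1 | in {1,2} | out {4} | ==

Converged values:
  [0] {1,2,3}
  [1] {4}
  [2] {1,2}

5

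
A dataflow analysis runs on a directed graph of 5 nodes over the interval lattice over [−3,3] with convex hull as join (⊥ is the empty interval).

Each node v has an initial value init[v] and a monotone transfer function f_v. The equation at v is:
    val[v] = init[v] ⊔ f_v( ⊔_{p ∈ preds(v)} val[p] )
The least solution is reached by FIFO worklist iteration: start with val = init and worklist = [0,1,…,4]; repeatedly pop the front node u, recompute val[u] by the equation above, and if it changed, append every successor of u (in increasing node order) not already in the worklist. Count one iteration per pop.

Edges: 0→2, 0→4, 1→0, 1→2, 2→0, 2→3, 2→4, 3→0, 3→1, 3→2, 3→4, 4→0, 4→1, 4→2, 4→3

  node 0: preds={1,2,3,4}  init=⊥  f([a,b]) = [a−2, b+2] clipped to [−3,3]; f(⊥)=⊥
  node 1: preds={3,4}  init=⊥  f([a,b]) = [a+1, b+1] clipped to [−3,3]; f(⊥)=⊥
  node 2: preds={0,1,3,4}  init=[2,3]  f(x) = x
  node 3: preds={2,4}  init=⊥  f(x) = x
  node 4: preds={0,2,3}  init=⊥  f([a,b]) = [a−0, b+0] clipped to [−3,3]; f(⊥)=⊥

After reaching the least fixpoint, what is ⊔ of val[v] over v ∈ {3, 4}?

[-3,3]

Iteration log — 20 steps:
  step 1. node 0  ⊔preds=[2,3]  new=[0,3]  old=⊥  +wl: 
  step 2. node 1  ⊔preds=⊥  new=⊥  stable
  step 3. node 2  ⊔preds=[0,3]  new=[0,3]  old=[2,3]  +wl: 0
  step 4. node 3  ⊔preds=[0,3]  new=[0,3]  old=⊥  +wl: 1,2
  step 5. node 4  ⊔preds=[0,3]  new=[0,3]  old=⊥  +wl: 3
  step 6. node 0  ⊔preds=[0,3]  new=[-2,3]  old=[0,3]  +wl: 4
  step 7. node 1  ⊔preds=[0,3]  new=[1,3]  old=⊥  +wl: 0
  step 8. node 2  ⊔preds=[-2,3]  new=[-2,3]  old=[0,3]  +wl: 
  step 9. node 3  ⊔preds=[-2,3]  new=[-2,3]  old=[0,3]  +wl: 1,2
  step 10. node 4  ⊔preds=[-2,3]  new=[-2,3]  old=[0,3]  +wl: 3
  step 11. node 0  ⊔preds=[-2,3]  new=[-3,3]  old=[-2,3]  +wl: 4
  step 12. node 1  ⊔preds=[-2,3]  new=[-1,3]  old=[1,3]  +wl: 0
  step 13. node 2  ⊔preds=[-3,3]  new=[-3,3]  old=[-2,3]  +wl: 
  step 14. node 3  ⊔preds=[-3,3]  new=[-3,3]  old=[-2,3]  +wl: 1,2
  step 15. node 4  ⊔preds=[-3,3]  new=[-3,3]  old=[-2,3]  +wl: 3
  step 16. node 0  ⊔preds=[-3,3]  new=[-3,3]  stable
  step 17. node 1  ⊔preds=[-3,3]  new=[-2,3]  old=[-1,3]  +wl: 0
  step 18. node 2  ⊔preds=[-3,3]  new=[-3,3]  stable
  step 19. node 3  ⊔preds=[-3,3]  new=[-3,3]  stable
  step 20. node 0  ⊔preds=[-3,3]  new=[-3,3]  stable

Least fixpoint reached:
  node 0: [-3,3]
  node 1: [-2,3]
  node 2: [-3,3]
  node 3: [-3,3]
  node 4: [-3,3]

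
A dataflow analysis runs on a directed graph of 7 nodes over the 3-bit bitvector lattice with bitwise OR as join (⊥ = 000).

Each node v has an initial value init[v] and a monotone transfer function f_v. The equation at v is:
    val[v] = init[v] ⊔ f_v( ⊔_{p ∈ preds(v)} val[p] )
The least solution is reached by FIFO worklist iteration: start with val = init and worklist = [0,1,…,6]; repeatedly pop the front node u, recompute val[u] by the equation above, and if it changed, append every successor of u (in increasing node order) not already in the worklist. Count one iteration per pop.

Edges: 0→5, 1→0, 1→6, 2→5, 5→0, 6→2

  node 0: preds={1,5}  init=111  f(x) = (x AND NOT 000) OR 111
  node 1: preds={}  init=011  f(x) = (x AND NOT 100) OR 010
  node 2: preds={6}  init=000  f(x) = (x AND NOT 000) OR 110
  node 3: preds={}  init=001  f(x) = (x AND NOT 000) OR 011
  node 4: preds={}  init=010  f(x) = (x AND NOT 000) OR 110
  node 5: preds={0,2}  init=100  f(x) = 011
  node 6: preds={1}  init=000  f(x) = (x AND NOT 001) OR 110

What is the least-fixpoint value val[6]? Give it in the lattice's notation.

110

Iteration log — 9 steps:
  step 1. node 0  ⊔preds=111  new=111  stable
  step 2. node 1  ⊔preds=000  new=011  stable
  step 3. node 2  ⊔preds=000  new=110  old=000  +wl: 
  step 4. node 3  ⊔preds=000  new=011  old=001  +wl: 
  step 5. node 4  ⊔preds=000  new=110  old=010  +wl: 
  step 6. node 5  ⊔preds=111  new=111  old=100  +wl: 0
  step 7. node 6  ⊔preds=011  new=110  old=000  +wl: 2
  step 8. node 0  ⊔preds=111  new=111  stable
  step 9. node 2  ⊔preds=110  new=110  stable

Least fixpoint reached:
  node 0: 111
  node 1: 011
  node 2: 110
  node 3: 011
  node 4: 110
  node 5: 111
  node 6: 110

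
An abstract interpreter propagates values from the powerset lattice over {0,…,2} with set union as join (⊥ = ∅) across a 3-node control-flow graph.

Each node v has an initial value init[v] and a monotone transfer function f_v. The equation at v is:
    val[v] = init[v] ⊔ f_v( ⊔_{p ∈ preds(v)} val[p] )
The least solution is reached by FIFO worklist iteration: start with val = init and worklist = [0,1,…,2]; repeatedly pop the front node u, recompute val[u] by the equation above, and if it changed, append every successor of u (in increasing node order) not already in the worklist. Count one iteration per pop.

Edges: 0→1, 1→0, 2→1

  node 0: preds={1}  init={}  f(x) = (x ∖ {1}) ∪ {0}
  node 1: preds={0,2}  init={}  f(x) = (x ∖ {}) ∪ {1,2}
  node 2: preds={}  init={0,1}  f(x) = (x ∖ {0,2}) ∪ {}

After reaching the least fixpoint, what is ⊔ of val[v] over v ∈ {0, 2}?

Worklist (5 pops):
  #1 pop 0: in={} → {0} (was {}); enqueue []
  #2 pop 1: in={0,1} → {0,1,2} (was {}); enqueue [0]
  #3 pop 2: in={} → {0,1} (no change)
  #4 pop 0: in={0,1,2} → {0,2} (was {0}); enqueue [1]
  #5 pop 1: in={0,1,2} → {0,1,2} (no change)

Fixpoint:
  val[0] = {0,2}
  val[1] = {0,1,2}
  val[2] = {0,1}

{0,1,2}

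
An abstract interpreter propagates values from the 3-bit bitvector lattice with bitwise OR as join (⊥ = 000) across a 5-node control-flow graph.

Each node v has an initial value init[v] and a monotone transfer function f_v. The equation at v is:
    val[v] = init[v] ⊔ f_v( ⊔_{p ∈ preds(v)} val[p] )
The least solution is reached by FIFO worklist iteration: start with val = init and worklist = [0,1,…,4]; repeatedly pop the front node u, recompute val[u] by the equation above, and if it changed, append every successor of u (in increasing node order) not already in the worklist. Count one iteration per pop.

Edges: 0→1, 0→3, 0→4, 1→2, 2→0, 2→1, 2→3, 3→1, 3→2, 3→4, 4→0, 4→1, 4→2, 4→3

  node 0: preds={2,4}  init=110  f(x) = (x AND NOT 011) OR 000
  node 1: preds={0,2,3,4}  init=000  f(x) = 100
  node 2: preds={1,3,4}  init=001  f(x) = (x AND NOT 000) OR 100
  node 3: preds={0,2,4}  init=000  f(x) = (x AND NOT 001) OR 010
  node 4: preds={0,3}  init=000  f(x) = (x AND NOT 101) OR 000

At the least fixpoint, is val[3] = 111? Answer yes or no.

no

Iteration log — 11 steps:
  step 1. node 0  ⊔preds=001  new=110  stable
  step 2. node 1  ⊔preds=111  new=100  old=000  +wl: 
  step 3. node 2  ⊔preds=100  new=101  old=001  +wl: 0,1
  step 4. node 3  ⊔preds=111  new=110  old=000  +wl: 2
  step 5. node 4  ⊔preds=110  new=010  old=000  +wl: 3
  step 6. node 0  ⊔preds=111  new=110  stable
  step 7. node 1  ⊔preds=111  new=100  stable
  step 8. node 2  ⊔preds=110  new=111  old=101  +wl: 0,1
  step 9. node 3  ⊔preds=111  new=110  stable
  step 10. node 0  ⊔preds=111  new=110  stable
  step 11. node 1  ⊔preds=111  new=100  stable

Least fixpoint reached:
  node 0: 110
  node 1: 100
  node 2: 111
  node 3: 110
  node 4: 010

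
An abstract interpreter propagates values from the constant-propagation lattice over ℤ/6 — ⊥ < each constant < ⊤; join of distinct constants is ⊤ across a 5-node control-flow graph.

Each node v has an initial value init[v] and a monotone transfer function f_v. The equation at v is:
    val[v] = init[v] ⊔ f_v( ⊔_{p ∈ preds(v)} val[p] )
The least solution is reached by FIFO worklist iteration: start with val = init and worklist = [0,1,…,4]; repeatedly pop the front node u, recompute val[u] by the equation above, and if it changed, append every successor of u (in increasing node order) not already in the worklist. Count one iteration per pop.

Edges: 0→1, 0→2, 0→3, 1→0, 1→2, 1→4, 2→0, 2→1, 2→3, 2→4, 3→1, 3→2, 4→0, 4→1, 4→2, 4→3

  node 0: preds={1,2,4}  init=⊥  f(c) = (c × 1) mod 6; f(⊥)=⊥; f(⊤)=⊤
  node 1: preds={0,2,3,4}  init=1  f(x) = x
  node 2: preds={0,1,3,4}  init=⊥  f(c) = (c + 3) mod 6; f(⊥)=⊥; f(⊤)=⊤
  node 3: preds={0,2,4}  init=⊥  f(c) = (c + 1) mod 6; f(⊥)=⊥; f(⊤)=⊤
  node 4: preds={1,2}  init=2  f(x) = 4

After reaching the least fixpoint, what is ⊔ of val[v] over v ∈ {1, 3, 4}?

⊤

Trace (9 dequeues):
  [1] u=0 | in ⊤ | out ⊤ | prev ⊥ | push {}
  [2] u=1 | in ⊤ | out ⊤ | prev 1 | push {0}
  [3] u=2 | in ⊤ | out ⊤ | prev ⊥ | push {1}
  [4] u=3 | in ⊤ | out ⊤ | prev ⊥ | push {2}
  [5] u=4 | in ⊤ | out ⊤ | prev 2 | push {3}
  [6] u=0 | in ⊤ | out ⊤ | ==
  [7] u=1 | in ⊤ | out ⊤ | ==
  [8] u=2 | in ⊤ | out ⊤ | ==
  [9] u=3 | in ⊤ | out ⊤ | ==

Converged values:
  [0] ⊤
  [1] ⊤
  [2] ⊤
  [3] ⊤
  [4] ⊤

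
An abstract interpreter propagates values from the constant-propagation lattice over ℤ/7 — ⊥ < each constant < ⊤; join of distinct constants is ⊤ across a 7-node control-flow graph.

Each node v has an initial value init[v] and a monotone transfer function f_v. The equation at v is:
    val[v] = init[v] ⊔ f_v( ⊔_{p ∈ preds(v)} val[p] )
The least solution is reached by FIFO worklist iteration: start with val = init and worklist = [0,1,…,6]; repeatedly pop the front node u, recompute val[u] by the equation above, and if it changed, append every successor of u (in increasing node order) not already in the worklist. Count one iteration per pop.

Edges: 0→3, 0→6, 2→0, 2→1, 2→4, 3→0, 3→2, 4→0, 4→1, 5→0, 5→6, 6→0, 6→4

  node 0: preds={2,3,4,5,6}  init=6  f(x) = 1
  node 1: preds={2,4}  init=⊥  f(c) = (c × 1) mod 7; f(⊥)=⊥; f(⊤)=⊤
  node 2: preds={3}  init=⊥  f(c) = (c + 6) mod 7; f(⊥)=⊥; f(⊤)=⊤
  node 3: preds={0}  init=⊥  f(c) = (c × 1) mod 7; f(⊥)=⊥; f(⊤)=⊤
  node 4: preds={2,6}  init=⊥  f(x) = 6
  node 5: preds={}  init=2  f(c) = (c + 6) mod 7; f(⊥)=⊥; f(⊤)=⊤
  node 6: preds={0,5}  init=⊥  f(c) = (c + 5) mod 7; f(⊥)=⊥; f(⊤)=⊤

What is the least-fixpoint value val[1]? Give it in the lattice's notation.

Iteration log — 12 steps:
  step 1. node 0  ⊔preds=2  new=⊤  old=6  +wl: 
  step 2. node 1  ⊔preds=⊥  new=⊥  stable
  step 3. node 2  ⊔preds=⊥  new=⊥  stable
  step 4. node 3  ⊔preds=⊤  new=⊤  old=⊥  +wl: 0,2
  step 5. node 4  ⊔preds=⊥  new=6  old=⊥  +wl: 1
  step 6. node 5  ⊔preds=⊥  new=2  stable
  step 7. node 6  ⊔preds=⊤  new=⊤  old=⊥  +wl: 4
  step 8. node 0  ⊔preds=⊤  new=⊤  stable
  step 9. node 2  ⊔preds=⊤  new=⊤  old=⊥  +wl: 0
  step 10. node 1  ⊔preds=⊤  new=⊤  old=⊥  +wl: 
  step 11. node 4  ⊔preds=⊤  new=6  stable
  step 12. node 0  ⊔preds=⊤  new=⊤  stable

Least fixpoint reached:
  node 0: ⊤
  node 1: ⊤
  node 2: ⊤
  node 3: ⊤
  node 4: 6
  node 5: 2
  node 6: ⊤

⊤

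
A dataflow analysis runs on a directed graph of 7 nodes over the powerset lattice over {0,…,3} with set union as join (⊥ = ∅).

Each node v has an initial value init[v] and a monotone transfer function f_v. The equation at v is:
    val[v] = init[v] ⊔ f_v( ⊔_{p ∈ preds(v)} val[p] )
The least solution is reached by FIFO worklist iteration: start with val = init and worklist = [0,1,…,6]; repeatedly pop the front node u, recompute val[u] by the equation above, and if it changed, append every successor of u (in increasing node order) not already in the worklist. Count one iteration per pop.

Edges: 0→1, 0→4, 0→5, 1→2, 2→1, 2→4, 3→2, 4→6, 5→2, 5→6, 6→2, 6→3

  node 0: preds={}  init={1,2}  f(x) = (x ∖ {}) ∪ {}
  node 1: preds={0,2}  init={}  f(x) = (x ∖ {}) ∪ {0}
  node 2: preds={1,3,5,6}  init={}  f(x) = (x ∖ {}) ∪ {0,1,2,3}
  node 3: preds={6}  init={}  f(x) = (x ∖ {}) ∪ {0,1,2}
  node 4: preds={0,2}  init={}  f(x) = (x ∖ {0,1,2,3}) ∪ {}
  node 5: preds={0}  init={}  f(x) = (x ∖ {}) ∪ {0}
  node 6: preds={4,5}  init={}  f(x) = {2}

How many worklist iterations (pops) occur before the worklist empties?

Trace (10 dequeues):
  [1] u=0 | in {} | out {1,2} | ==
  [2] u=1 | in {1,2} | out {0,1,2} | prev {} | push {}
  [3] u=2 | in {0,1,2} | out {0,1,2,3} | prev {} | push {1}
  [4] u=3 | in {} | out {0,1,2} | prev {} | push {2}
  [5] u=4 | in {0,1,2,3} | out {} | ==
  [6] u=5 | in {1,2} | out {0,1,2} | prev {} | push {}
  [7] u=6 | in {0,1,2} | out {2} | prev {} | push {3}
  [8] u=1 | in {0,1,2,3} | out {0,1,2,3} | prev {0,1,2} | push {}
  [9] u=2 | in {0,1,2,3} | out {0,1,2,3} | ==
  [10] u=3 | in {2} | out {0,1,2} | ==

Converged values:
  [0] {1,2}
  [1] {0,1,2,3}
  [2] {0,1,2,3}
  [3] {0,1,2}
  [4] {}
  [5] {0,1,2}
  [6] {2}

10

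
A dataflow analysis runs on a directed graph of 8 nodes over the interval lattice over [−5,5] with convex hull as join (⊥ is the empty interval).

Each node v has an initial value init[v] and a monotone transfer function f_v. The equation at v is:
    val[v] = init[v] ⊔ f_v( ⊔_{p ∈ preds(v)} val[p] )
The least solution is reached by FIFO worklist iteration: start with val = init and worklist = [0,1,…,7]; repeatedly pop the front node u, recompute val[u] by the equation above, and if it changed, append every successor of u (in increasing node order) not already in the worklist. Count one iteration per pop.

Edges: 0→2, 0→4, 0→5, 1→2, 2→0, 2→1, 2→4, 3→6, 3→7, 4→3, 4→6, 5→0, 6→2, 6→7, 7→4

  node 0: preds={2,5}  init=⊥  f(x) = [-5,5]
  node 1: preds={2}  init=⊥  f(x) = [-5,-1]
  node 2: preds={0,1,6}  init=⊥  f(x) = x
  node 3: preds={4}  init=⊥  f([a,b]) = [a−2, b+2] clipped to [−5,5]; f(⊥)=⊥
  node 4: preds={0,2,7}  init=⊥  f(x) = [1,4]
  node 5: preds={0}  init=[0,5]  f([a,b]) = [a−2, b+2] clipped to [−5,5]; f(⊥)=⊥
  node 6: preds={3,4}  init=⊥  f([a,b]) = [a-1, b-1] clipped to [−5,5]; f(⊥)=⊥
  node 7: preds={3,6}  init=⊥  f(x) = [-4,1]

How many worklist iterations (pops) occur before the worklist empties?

Worklist (16 pops):
  #1 pop 0: in=[0,5] → [-5,5] (was ⊥); enqueue []
  #2 pop 1: in=⊥ → [-5,-1] (was ⊥); enqueue []
  #3 pop 2: in=[-5,5] → [-5,5] (was ⊥); enqueue [0,1]
  #4 pop 3: in=⊥ → ⊥ (no change)
  #5 pop 4: in=[-5,5] → [1,4] (was ⊥); enqueue [3]
  #6 pop 5: in=[-5,5] → [-5,5] (was [0,5]); enqueue []
  #7 pop 6: in=[1,4] → [0,3] (was ⊥); enqueue [2]
  #8 pop 7: in=[0,3] → [-4,1] (was ⊥); enqueue [4]
  #9 pop 0: in=[-5,5] → [-5,5] (no change)
  #10 pop 1: in=[-5,5] → [-5,-1] (no change)
  #11 pop 3: in=[1,4] → [-1,5] (was ⊥); enqueue [6,7]
  #12 pop 2: in=[-5,5] → [-5,5] (no change)
  #13 pop 4: in=[-5,5] → [1,4] (no change)
  #14 pop 6: in=[-1,5] → [-2,4] (was [0,3]); enqueue [2]
  #15 pop 7: in=[-2,5] → [-4,1] (no change)
  #16 pop 2: in=[-5,5] → [-5,5] (no change)

Fixpoint:
  val[0] = [-5,5]
  val[1] = [-5,-1]
  val[2] = [-5,5]
  val[3] = [-1,5]
  val[4] = [1,4]
  val[5] = [-5,5]
  val[6] = [-2,4]
  val[7] = [-4,1]

16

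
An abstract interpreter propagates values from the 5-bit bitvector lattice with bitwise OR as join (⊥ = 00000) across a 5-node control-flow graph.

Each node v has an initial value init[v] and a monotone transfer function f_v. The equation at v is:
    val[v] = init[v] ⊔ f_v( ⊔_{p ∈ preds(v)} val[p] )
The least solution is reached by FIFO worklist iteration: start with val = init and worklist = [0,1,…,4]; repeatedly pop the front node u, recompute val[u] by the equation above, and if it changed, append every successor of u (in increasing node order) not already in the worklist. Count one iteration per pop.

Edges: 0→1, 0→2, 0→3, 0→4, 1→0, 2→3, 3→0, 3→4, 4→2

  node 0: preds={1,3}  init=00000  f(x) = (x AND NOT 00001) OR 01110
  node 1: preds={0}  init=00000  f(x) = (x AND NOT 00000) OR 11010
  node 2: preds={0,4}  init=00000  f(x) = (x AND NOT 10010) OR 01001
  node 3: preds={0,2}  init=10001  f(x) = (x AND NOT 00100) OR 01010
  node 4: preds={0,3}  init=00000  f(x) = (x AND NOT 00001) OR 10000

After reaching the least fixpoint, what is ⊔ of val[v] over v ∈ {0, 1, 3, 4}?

Worklist (7 pops):
  #1 pop 0: in=10001 → 11110 (was 00000); enqueue []
  #2 pop 1: in=11110 → 11110 (was 00000); enqueue [0]
  #3 pop 2: in=11110 → 01101 (was 00000); enqueue []
  #4 pop 3: in=11111 → 11011 (was 10001); enqueue []
  #5 pop 4: in=11111 → 11110 (was 00000); enqueue [2]
  #6 pop 0: in=11111 → 11110 (no change)
  #7 pop 2: in=11110 → 01101 (no change)

Fixpoint:
  val[0] = 11110
  val[1] = 11110
  val[2] = 01101
  val[3] = 11011
  val[4] = 11110

11111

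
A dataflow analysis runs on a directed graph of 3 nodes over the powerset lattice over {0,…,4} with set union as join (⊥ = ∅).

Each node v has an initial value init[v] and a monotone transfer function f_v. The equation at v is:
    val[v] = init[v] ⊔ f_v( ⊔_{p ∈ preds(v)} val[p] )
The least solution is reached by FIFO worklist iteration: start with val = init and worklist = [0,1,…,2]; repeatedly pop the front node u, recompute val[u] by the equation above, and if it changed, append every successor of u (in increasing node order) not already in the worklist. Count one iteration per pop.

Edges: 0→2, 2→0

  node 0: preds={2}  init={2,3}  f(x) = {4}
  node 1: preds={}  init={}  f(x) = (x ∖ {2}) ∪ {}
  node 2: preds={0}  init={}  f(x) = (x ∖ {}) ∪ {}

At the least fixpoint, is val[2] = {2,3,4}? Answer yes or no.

Trace (4 dequeues):
  [1] u=0 | in {} | out {2,3,4} | prev {2,3} | push {}
  [2] u=1 | in {} | out {} | ==
  [3] u=2 | in {2,3,4} | out {2,3,4} | prev {} | push {0}
  [4] u=0 | in {2,3,4} | out {2,3,4} | ==

Converged values:
  [0] {2,3,4}
  [1] {}
  [2] {2,3,4}

yes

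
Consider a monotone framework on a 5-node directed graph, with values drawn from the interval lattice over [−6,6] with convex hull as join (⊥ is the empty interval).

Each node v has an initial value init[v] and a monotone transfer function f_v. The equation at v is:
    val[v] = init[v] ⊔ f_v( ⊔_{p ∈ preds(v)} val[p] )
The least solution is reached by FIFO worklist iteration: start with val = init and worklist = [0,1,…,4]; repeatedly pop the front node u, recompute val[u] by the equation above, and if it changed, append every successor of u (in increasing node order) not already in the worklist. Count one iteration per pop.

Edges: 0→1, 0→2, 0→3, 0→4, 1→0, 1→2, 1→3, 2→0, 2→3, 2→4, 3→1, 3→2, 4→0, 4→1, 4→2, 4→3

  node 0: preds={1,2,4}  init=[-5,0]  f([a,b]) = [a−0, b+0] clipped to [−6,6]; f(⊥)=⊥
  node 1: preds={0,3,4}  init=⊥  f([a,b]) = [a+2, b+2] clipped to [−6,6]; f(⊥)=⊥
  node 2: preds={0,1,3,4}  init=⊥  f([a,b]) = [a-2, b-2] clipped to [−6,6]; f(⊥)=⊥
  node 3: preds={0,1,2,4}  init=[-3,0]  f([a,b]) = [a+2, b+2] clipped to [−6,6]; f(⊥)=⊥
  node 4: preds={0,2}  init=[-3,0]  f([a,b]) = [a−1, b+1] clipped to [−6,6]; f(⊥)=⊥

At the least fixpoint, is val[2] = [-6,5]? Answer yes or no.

no

Worklist (19 pops):
  #1 pop 0: in=[-3,0] → [-5,0] (no change)
  #2 pop 1: in=[-5,0] → [-3,2] (was ⊥); enqueue [0]
  #3 pop 2: in=[-5,2] → [-6,0] (was ⊥); enqueue []
  #4 pop 3: in=[-6,2] → [-4,4] (was [-3,0]); enqueue [1,2]
  #5 pop 4: in=[-6,0] → [-6,1] (was [-3,0]); enqueue [3]
  #6 pop 0: in=[-6,2] → [-6,2] (was [-5,0]); enqueue [4]
  #7 pop 1: in=[-6,4] → [-4,6] (was [-3,2]); enqueue [0]
  #8 pop 2: in=[-6,6] → [-6,4] (was [-6,0]); enqueue []
  #9 pop 3: in=[-6,6] → [-4,6] (was [-4,4]); enqueue [1,2]
  #10 pop 4: in=[-6,4] → [-6,5] (was [-6,1]); enqueue [3]
  #11 pop 0: in=[-6,6] → [-6,6] (was [-6,2]); enqueue [4]
  #12 pop 1: in=[-6,6] → [-4,6] (no change)
  #13 pop 2: in=[-6,6] → [-6,4] (no change)
  #14 pop 3: in=[-6,6] → [-4,6] (no change)
  #15 pop 4: in=[-6,6] → [-6,6] (was [-6,5]); enqueue [0,1,2,3]
  #16 pop 0: in=[-6,6] → [-6,6] (no change)
  #17 pop 1: in=[-6,6] → [-4,6] (no change)
  #18 pop 2: in=[-6,6] → [-6,4] (no change)
  #19 pop 3: in=[-6,6] → [-4,6] (no change)

Fixpoint:
  val[0] = [-6,6]
  val[1] = [-4,6]
  val[2] = [-6,4]
  val[3] = [-4,6]
  val[4] = [-6,6]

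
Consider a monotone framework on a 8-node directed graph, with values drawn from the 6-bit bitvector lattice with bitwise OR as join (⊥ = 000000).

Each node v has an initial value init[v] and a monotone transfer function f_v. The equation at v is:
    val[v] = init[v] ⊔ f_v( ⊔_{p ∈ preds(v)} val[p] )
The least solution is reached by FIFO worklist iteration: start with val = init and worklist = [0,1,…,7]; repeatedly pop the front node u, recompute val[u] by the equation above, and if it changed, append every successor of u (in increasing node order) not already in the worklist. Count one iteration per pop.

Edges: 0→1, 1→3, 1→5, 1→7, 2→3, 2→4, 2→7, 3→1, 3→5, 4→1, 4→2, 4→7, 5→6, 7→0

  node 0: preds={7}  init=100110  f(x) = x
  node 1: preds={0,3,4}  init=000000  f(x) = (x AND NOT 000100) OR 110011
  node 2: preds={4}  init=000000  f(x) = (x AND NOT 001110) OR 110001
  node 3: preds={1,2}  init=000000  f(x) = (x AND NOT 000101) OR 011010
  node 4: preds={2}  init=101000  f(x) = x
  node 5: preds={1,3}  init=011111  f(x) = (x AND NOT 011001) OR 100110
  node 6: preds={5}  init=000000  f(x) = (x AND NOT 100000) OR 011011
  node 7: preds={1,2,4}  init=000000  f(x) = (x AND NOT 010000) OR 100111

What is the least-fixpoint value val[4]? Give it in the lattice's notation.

111001

Worklist (12 pops):
  #1 pop 0: in=000000 → 100110 (no change)
  #2 pop 1: in=101110 → 111011 (was 000000); enqueue []
  #3 pop 2: in=101000 → 110001 (was 000000); enqueue []
  #4 pop 3: in=111011 → 111010 (was 000000); enqueue [1]
  #5 pop 4: in=110001 → 111001 (was 101000); enqueue [2]
  #6 pop 5: in=111011 → 111111 (was 011111); enqueue []
  #7 pop 6: in=111111 → 011111 (was 000000); enqueue []
  #8 pop 7: in=111011 → 101111 (was 000000); enqueue [0]
  #9 pop 1: in=111111 → 111011 (no change)
  #10 pop 2: in=111001 → 110001 (no change)
  #11 pop 0: in=101111 → 101111 (was 100110); enqueue [1]
  #12 pop 1: in=111111 → 111011 (no change)

Fixpoint:
  val[0] = 101111
  val[1] = 111011
  val[2] = 110001
  val[3] = 111010
  val[4] = 111001
  val[5] = 111111
  val[6] = 011111
  val[7] = 101111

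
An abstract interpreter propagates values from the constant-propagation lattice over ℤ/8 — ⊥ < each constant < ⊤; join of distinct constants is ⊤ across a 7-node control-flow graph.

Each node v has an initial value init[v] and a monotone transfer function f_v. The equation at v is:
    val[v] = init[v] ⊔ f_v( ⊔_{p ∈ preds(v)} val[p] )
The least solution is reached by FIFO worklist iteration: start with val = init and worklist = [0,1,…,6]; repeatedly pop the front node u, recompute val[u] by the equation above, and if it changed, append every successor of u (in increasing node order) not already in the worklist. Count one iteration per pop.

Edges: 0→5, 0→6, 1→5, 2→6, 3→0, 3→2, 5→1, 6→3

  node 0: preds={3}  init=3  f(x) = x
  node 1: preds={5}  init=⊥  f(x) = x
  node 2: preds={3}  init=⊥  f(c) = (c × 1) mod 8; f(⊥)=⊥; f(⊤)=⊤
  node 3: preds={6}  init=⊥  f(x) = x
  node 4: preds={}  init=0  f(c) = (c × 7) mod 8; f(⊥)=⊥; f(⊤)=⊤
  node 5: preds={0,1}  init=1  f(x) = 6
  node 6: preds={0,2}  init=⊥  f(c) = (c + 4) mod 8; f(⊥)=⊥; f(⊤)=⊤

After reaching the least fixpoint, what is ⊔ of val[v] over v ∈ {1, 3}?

Trace (18 dequeues):
  [1] u=0 | in ⊥ | out 3 | ==
  [2] u=1 | in 1 | out 1 | prev ⊥ | push {}
  [3] u=2 | in ⊥ | out ⊥ | ==
  [4] u=3 | in ⊥ | out ⊥ | ==
  [5] u=4 | in ⊥ | out 0 | ==
  [6] u=5 | in ⊤ | out ⊤ | prev 1 | push {1}
  [7] u=6 | in 3 | out 7 | prev ⊥ | push {3}
  [8] u=1 | in ⊤ | out ⊤ | prev 1 | push {5}
  [9] u=3 | in 7 | out 7 | prev ⊥ | push {0,2}
  [10] u=5 | in ⊤ | out ⊤ | ==
  [11] u=0 | in 7 | out ⊤ | prev 3 | push {5,6}
  [12] u=2 | in 7 | out 7 | prev ⊥ | push {}
  [13] u=5 | in ⊤ | out ⊤ | ==
  [14] u=6 | in ⊤ | out ⊤ | prev 7 | push {3}
  [15] u=3 | in ⊤ | out ⊤ | prev 7 | push {0,2}
  [16] u=0 | in ⊤ | out ⊤ | ==
  [17] u=2 | in ⊤ | out ⊤ | prev 7 | push {6}
  [18] u=6 | in ⊤ | out ⊤ | ==

Converged values:
  [0] ⊤
  [1] ⊤
  [2] ⊤
  [3] ⊤
  [4] 0
  [5] ⊤
  [6] ⊤

⊤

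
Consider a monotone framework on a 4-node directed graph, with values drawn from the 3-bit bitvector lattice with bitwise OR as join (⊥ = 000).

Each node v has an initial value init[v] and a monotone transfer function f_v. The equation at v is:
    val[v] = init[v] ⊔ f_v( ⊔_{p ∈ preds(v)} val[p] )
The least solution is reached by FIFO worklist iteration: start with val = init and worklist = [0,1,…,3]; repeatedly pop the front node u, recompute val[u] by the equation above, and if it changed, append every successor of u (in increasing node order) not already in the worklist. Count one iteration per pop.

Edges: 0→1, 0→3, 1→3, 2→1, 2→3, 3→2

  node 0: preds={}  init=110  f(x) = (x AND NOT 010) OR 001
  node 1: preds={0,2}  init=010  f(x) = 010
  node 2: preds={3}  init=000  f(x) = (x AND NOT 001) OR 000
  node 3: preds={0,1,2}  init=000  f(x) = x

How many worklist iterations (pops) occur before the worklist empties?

7

Iteration log — 7 steps:
  step 1. node 0  ⊔preds=000  new=111  old=110  +wl: 
  step 2. node 1  ⊔preds=111  new=010  stable
  step 3. node 2  ⊔preds=000  new=000  stable
  step 4. node 3  ⊔preds=111  new=111  old=000  +wl: 2
  step 5. node 2  ⊔preds=111  new=110  old=000  +wl: 1,3
  step 6. node 1  ⊔preds=111  new=010  stable
  step 7. node 3  ⊔preds=111  new=111  stable

Least fixpoint reached:
  node 0: 111
  node 1: 010
  node 2: 110
  node 3: 111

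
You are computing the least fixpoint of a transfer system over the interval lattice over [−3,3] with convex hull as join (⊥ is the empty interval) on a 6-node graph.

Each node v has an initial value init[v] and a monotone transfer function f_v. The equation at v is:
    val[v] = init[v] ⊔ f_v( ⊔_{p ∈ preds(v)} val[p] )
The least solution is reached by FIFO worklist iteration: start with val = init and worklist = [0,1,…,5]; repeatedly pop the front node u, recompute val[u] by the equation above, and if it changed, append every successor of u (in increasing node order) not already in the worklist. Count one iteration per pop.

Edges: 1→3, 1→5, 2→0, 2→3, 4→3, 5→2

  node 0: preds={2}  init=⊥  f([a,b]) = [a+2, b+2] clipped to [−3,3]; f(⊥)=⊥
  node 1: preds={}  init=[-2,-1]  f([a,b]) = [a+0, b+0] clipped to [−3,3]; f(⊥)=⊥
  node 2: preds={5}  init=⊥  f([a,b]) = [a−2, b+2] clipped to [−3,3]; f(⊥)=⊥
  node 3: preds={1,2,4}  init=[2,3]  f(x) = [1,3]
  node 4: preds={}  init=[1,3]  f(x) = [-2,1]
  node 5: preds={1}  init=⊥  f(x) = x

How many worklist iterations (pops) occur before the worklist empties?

10

Trace (10 dequeues):
  [1] u=0 | in ⊥ | out ⊥ | ==
  [2] u=1 | in ⊥ | out [-2,-1] | ==
  [3] u=2 | in ⊥ | out ⊥ | ==
  [4] u=3 | in [-2,3] | out [1,3] | prev [2,3] | push {}
  [5] u=4 | in ⊥ | out [-2,3] | prev [1,3] | push {3}
  [6] u=5 | in [-2,-1] | out [-2,-1] | prev ⊥ | push {2}
  [7] u=3 | in [-2,3] | out [1,3] | ==
  [8] u=2 | in [-2,-1] | out [-3,1] | prev ⊥ | push {0,3}
  [9] u=0 | in [-3,1] | out [-1,3] | prev ⊥ | push {}
  [10] u=3 | in [-3,3] | out [1,3] | ==

Converged values:
  [0] [-1,3]
  [1] [-2,-1]
  [2] [-3,1]
  [3] [1,3]
  [4] [-2,3]
  [5] [-2,-1]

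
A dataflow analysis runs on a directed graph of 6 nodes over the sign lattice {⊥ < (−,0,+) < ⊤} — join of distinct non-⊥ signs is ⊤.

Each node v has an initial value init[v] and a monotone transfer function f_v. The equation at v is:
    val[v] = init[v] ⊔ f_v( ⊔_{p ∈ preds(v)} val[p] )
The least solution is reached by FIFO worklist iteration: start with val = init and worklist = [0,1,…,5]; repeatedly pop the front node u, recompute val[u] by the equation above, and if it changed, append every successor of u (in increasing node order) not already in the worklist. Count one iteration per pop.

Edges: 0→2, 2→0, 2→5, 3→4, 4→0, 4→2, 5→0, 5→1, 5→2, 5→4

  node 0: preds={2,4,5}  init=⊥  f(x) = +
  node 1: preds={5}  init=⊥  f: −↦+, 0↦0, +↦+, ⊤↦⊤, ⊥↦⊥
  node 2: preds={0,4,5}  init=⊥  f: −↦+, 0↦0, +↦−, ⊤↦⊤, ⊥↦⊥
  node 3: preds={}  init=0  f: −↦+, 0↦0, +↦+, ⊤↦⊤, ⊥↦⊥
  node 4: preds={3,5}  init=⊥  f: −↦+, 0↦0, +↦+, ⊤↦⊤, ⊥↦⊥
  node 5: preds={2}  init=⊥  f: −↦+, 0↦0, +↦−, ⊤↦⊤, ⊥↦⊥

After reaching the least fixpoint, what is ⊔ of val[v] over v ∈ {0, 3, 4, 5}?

Iteration log — 16 steps:
  step 1. node 0  ⊔preds=⊥  new=+  old=⊥  +wl: 
  step 2. node 1  ⊔preds=⊥  new=⊥  stable
  step 3. node 2  ⊔preds=+  new=−  old=⊥  +wl: 0
  step 4. node 3  ⊔preds=⊥  new=0  stable
  step 5. node 4  ⊔preds=0  new=0  old=⊥  +wl: 2
  step 6. node 5  ⊔preds=−  new=+  old=⊥  +wl: 1,4
  step 7. node 0  ⊔preds=⊤  new=+  stable
  step 8. node 2  ⊔preds=⊤  new=⊤  old=−  +wl: 0,5
  step 9. node 1  ⊔preds=+  new=+  old=⊥  +wl: 
  step 10. node 4  ⊔preds=⊤  new=⊤  old=0  +wl: 2
  step 11. node 0  ⊔preds=⊤  new=+  stable
  step 12. node 5  ⊔preds=⊤  new=⊤  old=+  +wl: 0,1,4
  step 13. node 2  ⊔preds=⊤  new=⊤  stable
  step 14. node 0  ⊔preds=⊤  new=+  stable
  step 15. node 1  ⊔preds=⊤  new=⊤  old=+  +wl: 
  step 16. node 4  ⊔preds=⊤  new=⊤  stable

Least fixpoint reached:
  node 0: +
  node 1: ⊤
  node 2: ⊤
  node 3: 0
  node 4: ⊤
  node 5: ⊤

⊤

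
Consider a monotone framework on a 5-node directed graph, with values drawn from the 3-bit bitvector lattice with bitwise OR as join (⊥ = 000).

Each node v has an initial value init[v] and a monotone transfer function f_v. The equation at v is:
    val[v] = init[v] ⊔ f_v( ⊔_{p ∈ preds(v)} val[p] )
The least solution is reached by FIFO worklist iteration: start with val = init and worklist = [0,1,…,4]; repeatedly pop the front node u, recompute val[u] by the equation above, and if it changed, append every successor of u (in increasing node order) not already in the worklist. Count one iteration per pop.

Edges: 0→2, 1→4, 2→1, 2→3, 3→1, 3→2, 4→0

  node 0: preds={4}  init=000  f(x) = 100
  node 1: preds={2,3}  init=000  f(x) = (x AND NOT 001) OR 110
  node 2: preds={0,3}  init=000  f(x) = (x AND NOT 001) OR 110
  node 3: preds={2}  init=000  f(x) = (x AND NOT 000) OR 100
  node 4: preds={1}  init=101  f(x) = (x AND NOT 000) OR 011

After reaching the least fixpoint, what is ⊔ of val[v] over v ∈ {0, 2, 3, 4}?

Iteration log — 8 steps:
  step 1. node 0  ⊔preds=101  new=100  old=000  +wl: 
  step 2. node 1  ⊔preds=000  new=110  old=000  +wl: 
  step 3. node 2  ⊔preds=100  new=110  old=000  +wl: 1
  step 4. node 3  ⊔preds=110  new=110  old=000  +wl: 2
  step 5. node 4  ⊔preds=110  new=111  old=101  +wl: 0
  step 6. node 1  ⊔preds=110  new=110  stable
  step 7. node 2  ⊔preds=110  new=110  stable
  step 8. node 0  ⊔preds=111  new=100  stable

Least fixpoint reached:
  node 0: 100
  node 1: 110
  node 2: 110
  node 3: 110
  node 4: 111

111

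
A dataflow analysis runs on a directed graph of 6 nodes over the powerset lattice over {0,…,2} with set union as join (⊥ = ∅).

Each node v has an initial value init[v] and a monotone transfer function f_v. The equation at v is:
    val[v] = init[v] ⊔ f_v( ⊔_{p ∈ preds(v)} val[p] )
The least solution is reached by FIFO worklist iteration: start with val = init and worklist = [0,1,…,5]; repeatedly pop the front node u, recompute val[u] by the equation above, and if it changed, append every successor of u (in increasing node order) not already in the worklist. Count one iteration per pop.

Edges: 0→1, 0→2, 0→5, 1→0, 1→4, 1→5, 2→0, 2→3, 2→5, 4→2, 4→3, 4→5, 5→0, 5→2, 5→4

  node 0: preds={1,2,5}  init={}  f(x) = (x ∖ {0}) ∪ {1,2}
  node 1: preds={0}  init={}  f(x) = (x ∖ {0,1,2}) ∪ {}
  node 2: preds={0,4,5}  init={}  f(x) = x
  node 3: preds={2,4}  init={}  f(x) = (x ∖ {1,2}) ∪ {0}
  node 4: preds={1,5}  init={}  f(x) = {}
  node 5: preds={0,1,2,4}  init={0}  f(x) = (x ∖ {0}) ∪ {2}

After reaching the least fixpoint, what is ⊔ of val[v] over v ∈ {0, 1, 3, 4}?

{0,1,2}

Iteration log — 9 steps:
  step 1. node 0  ⊔preds={0}  new={1,2}  old={}  +wl: 
  step 2. node 1  ⊔preds={1,2}  new={}  stable
  step 3. node 2  ⊔preds={0,1,2}  new={0,1,2}  old={}  +wl: 0
  step 4. node 3  ⊔preds={0,1,2}  new={0}  old={}  +wl: 
  step 5. node 4  ⊔preds={0}  new={}  stable
  step 6. node 5  ⊔preds={0,1,2}  new={0,1,2}  old={0}  +wl: 2,4
  step 7. node 0  ⊔preds={0,1,2}  new={1,2}  stable
  step 8. node 2  ⊔preds={0,1,2}  new={0,1,2}  stable
  step 9. node 4  ⊔preds={0,1,2}  new={}  stable

Least fixpoint reached:
  node 0: {1,2}
  node 1: {}
  node 2: {0,1,2}
  node 3: {0}
  node 4: {}
  node 5: {0,1,2}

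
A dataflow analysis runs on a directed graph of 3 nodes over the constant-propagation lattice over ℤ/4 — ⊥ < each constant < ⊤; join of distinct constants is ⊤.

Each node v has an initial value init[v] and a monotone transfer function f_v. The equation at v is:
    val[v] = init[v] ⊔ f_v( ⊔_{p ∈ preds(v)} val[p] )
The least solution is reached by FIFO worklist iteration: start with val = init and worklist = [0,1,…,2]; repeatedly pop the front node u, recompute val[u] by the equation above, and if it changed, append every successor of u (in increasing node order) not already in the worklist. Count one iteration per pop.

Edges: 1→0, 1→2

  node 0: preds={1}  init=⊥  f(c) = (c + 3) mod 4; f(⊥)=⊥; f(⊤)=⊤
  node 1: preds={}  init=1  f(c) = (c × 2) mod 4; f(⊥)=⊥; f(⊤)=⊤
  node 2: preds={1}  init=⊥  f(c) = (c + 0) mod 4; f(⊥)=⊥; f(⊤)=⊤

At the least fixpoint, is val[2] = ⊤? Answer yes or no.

no

Trace (3 dequeues):
  [1] u=0 | in 1 | out 0 | prev ⊥ | push {}
  [2] u=1 | in ⊥ | out 1 | ==
  [3] u=2 | in 1 | out 1 | prev ⊥ | push {}

Converged values:
  [0] 0
  [1] 1
  [2] 1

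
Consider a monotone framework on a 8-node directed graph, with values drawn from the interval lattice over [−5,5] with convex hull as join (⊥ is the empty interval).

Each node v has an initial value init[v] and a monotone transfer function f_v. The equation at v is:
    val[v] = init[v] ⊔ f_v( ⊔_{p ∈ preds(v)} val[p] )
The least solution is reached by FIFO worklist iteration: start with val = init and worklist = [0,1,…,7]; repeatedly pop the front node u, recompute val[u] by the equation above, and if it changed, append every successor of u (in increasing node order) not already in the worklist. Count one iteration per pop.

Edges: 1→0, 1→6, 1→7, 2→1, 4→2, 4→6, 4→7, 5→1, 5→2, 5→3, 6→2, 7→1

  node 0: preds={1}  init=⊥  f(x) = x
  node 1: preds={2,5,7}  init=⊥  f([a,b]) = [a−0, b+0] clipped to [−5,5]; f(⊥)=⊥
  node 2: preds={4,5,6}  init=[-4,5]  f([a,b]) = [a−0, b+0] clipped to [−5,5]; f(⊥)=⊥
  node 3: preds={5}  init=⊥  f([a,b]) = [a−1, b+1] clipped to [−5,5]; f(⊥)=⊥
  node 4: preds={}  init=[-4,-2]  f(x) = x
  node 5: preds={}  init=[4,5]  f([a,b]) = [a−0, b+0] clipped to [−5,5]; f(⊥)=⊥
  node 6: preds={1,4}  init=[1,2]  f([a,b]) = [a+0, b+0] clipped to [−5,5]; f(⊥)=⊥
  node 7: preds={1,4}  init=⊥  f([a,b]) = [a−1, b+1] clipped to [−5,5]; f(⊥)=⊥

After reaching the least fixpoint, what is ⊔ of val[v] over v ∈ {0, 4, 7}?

[-5,5]

Worklist (16 pops):
  #1 pop 0: in=⊥ → ⊥ (no change)
  #2 pop 1: in=[-4,5] → [-4,5] (was ⊥); enqueue [0]
  #3 pop 2: in=[-4,5] → [-4,5] (no change)
  #4 pop 3: in=[4,5] → [3,5] (was ⊥); enqueue []
  #5 pop 4: in=⊥ → [-4,-2] (no change)
  #6 pop 5: in=⊥ → [4,5] (no change)
  #7 pop 6: in=[-4,5] → [-4,5] (was [1,2]); enqueue [2]
  #8 pop 7: in=[-4,5] → [-5,5] (was ⊥); enqueue [1]
  #9 pop 0: in=[-4,5] → [-4,5] (was ⊥); enqueue []
  #10 pop 2: in=[-4,5] → [-4,5] (no change)
  #11 pop 1: in=[-5,5] → [-5,5] (was [-4,5]); enqueue [0,6,7]
  #12 pop 0: in=[-5,5] → [-5,5] (was [-4,5]); enqueue []
  #13 pop 6: in=[-5,5] → [-5,5] (was [-4,5]); enqueue [2]
  #14 pop 7: in=[-5,5] → [-5,5] (no change)
  #15 pop 2: in=[-5,5] → [-5,5] (was [-4,5]); enqueue [1]
  #16 pop 1: in=[-5,5] → [-5,5] (no change)

Fixpoint:
  val[0] = [-5,5]
  val[1] = [-5,5]
  val[2] = [-5,5]
  val[3] = [3,5]
  val[4] = [-4,-2]
  val[5] = [4,5]
  val[6] = [-5,5]
  val[7] = [-5,5]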